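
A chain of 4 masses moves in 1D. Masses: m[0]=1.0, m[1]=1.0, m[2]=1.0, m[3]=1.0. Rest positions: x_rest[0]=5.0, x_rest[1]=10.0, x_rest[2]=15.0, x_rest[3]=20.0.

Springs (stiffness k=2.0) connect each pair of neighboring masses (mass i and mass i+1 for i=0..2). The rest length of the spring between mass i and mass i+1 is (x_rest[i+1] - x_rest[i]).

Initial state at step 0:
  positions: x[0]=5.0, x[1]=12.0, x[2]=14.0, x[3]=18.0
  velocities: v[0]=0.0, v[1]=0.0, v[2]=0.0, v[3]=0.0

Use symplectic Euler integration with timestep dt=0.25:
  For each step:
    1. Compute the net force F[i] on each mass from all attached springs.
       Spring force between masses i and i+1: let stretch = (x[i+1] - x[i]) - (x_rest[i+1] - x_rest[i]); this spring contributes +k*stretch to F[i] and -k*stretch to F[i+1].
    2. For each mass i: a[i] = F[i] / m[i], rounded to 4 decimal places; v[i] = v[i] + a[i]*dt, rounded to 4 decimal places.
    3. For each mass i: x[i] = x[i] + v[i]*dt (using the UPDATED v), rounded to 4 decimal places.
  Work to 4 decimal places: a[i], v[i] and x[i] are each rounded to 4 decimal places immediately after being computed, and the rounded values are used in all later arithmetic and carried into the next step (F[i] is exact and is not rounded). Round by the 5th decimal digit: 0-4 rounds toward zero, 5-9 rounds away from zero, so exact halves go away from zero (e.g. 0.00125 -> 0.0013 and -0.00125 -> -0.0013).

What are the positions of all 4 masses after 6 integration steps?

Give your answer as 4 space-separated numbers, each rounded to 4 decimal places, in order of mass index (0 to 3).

Step 0: x=[5.0000 12.0000 14.0000 18.0000] v=[0.0000 0.0000 0.0000 0.0000]
Step 1: x=[5.2500 11.3750 14.2500 18.1250] v=[1.0000 -2.5000 1.0000 0.5000]
Step 2: x=[5.6406 10.3438 14.6250 18.3906] v=[1.5625 -4.1250 1.5000 1.0625]
Step 3: x=[5.9941 9.2598 14.9356 18.8105] v=[1.4141 -4.3360 1.2422 1.6797]
Step 4: x=[6.1309 8.4771 15.0211 19.3711] v=[0.5470 -3.1310 0.3418 2.2423]
Step 5: x=[5.9359 8.2191 14.8323 20.0129] v=[-0.7799 -1.0321 -0.7552 2.5673]
Step 6: x=[5.4013 8.5023 14.4644 20.6322] v=[-2.1383 1.1329 -1.4715 2.4770]

Answer: 5.4013 8.5023 14.4644 20.6322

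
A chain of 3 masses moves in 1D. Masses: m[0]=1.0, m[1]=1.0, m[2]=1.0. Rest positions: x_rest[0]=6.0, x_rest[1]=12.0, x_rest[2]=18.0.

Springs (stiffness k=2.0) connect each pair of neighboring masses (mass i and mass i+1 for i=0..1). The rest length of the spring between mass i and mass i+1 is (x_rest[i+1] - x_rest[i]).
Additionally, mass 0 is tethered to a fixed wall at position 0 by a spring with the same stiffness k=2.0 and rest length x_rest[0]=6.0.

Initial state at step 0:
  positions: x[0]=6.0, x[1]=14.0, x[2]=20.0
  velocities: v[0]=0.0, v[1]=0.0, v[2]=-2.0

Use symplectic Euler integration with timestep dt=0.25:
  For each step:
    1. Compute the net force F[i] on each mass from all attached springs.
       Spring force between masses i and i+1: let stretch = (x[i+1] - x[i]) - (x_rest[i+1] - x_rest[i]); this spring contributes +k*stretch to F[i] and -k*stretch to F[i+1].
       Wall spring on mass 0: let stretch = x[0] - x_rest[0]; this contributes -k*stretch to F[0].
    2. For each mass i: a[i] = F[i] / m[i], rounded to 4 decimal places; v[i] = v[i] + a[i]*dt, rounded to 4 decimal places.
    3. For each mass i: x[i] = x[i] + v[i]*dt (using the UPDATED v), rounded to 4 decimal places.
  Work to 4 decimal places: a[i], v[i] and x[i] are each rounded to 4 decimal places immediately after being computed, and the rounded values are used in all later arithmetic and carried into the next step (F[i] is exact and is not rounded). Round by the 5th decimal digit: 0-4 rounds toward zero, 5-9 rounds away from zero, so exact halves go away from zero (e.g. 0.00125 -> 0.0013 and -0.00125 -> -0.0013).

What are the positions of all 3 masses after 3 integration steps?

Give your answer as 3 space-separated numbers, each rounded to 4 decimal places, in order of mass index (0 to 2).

Step 0: x=[6.0000 14.0000 20.0000] v=[0.0000 0.0000 -2.0000]
Step 1: x=[6.2500 13.7500 19.5000] v=[1.0000 -1.0000 -2.0000]
Step 2: x=[6.6563 13.2813 19.0313] v=[1.6250 -1.8750 -1.8750]
Step 3: x=[7.0587 12.7032 18.5938] v=[1.6094 -2.3125 -1.7500]

Answer: 7.0587 12.7032 18.5938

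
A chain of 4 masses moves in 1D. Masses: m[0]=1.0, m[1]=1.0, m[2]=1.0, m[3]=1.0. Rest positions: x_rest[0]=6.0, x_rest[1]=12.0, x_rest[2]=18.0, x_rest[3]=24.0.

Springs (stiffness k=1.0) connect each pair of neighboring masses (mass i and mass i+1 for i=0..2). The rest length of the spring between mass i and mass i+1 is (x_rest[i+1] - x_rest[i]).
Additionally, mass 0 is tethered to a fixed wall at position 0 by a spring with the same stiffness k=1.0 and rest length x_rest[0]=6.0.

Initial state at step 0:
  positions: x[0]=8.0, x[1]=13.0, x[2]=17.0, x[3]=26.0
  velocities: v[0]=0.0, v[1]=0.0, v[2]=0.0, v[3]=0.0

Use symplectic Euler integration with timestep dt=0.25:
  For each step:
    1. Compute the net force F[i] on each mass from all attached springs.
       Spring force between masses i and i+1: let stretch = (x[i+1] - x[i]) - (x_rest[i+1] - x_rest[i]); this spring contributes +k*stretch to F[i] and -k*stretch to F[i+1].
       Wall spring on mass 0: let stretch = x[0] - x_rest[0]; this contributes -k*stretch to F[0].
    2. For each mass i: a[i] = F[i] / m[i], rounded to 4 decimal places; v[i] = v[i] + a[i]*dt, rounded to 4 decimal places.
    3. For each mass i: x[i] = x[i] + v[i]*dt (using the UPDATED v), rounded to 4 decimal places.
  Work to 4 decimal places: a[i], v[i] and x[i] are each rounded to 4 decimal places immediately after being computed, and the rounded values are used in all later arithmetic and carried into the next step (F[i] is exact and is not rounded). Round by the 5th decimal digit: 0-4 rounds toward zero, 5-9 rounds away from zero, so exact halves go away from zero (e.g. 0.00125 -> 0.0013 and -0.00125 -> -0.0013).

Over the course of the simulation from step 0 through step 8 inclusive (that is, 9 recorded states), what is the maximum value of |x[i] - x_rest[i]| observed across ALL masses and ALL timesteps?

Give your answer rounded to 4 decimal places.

Step 0: x=[8.0000 13.0000 17.0000 26.0000] v=[0.0000 0.0000 0.0000 0.0000]
Step 1: x=[7.8125 12.9375 17.3125 25.8125] v=[-0.7500 -0.2500 1.2500 -0.7500]
Step 2: x=[7.4570 12.8281 17.8828 25.4688] v=[-1.4219 -0.4375 2.2813 -1.3750]
Step 3: x=[6.9712 12.6990 18.6113 25.0259] v=[-1.9434 -0.5166 2.9141 -1.7715]
Step 4: x=[6.4076 12.5814 19.3712 24.5571] v=[-2.2543 -0.4705 3.0397 -1.8752]
Step 5: x=[5.8294 12.5023 20.0309 24.1392] v=[-2.3128 -0.3165 2.6387 -1.6717]
Step 6: x=[5.3039 12.4767 20.4768 23.8395] v=[-2.1019 -0.1026 1.7836 -1.1988]
Step 7: x=[4.8952 12.5028 20.6329 23.7046] v=[-1.6347 0.1042 0.6243 -0.5395]
Step 8: x=[4.6561 12.5615 20.4728 23.7528] v=[-0.9566 0.2348 -0.6403 0.1926]
Max displacement = 2.6329

Answer: 2.6329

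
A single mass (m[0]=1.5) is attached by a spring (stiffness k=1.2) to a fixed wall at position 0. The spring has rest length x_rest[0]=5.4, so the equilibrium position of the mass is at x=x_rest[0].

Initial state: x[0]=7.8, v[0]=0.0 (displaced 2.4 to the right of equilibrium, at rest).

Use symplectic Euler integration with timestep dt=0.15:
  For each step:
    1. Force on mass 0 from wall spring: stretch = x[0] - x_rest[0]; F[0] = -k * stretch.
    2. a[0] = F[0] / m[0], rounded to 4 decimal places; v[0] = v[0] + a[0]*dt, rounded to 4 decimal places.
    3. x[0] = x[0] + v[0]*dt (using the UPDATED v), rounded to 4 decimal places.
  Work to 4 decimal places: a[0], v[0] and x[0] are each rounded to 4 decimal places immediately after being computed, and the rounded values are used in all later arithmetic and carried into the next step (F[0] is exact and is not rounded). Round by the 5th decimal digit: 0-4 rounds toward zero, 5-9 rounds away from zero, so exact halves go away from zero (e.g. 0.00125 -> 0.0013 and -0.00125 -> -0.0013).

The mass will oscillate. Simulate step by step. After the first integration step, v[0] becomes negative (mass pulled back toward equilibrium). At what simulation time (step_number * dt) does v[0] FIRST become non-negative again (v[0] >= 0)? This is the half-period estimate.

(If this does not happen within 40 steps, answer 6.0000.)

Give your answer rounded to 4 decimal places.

Step 0: x=[7.8000] v=[0.0000]
Step 1: x=[7.7568] v=[-0.2880]
Step 2: x=[7.6712] v=[-0.5708]
Step 3: x=[7.5447] v=[-0.8434]
Step 4: x=[7.3796] v=[-1.1008]
Step 5: x=[7.1788] v=[-1.3384]
Step 6: x=[6.9460] v=[-1.5519]
Step 7: x=[6.6854] v=[-1.7374]
Step 8: x=[6.4017] v=[-1.8916]
Step 9: x=[6.0999] v=[-2.0118]
Step 10: x=[5.7855] v=[-2.0958]
Step 11: x=[5.4642] v=[-2.1421]
Step 12: x=[5.1417] v=[-2.1498]
Step 13: x=[4.8239] v=[-2.1188]
Step 14: x=[4.5164] v=[-2.0497]
Step 15: x=[4.2248] v=[-1.9437]
Step 16: x=[3.9544] v=[-1.8027]
Step 17: x=[3.7100] v=[-1.6292]
Step 18: x=[3.4960] v=[-1.4264]
Step 19: x=[3.3163] v=[-1.1979]
Step 20: x=[3.1741] v=[-0.9479]
Step 21: x=[3.0720] v=[-0.6808]
Step 22: x=[3.0118] v=[-0.4014]
Step 23: x=[2.9946] v=[-0.1148]
Step 24: x=[3.0207] v=[0.1738]
First v>=0 after going negative at step 24, time=3.6000

Answer: 3.6000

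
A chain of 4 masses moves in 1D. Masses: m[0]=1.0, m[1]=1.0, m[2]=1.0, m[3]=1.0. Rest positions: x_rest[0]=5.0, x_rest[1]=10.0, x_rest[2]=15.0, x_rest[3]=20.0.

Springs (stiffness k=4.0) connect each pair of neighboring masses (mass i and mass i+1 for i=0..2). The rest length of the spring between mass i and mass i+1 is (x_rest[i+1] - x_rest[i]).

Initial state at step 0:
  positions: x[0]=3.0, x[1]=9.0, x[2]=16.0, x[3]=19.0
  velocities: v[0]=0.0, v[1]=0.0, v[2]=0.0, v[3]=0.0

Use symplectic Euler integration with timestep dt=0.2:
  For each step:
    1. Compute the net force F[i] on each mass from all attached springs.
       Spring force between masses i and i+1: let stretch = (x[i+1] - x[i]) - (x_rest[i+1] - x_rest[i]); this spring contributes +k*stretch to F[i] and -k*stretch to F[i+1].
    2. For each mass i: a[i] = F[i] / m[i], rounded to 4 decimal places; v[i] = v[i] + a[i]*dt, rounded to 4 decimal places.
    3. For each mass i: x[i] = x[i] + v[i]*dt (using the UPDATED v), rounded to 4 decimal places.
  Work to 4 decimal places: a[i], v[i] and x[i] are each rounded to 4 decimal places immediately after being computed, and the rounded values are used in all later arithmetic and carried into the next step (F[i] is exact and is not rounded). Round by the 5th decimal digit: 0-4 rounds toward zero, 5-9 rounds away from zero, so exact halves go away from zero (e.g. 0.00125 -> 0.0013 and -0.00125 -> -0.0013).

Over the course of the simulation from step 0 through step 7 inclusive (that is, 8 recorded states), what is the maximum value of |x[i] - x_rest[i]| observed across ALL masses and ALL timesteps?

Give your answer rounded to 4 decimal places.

Answer: 2.0540

Derivation:
Step 0: x=[3.0000 9.0000 16.0000 19.0000] v=[0.0000 0.0000 0.0000 0.0000]
Step 1: x=[3.1600 9.1600 15.3600 19.3200] v=[0.8000 0.8000 -3.2000 1.6000]
Step 2: x=[3.4800 9.3520 14.3616 19.8064] v=[1.6000 0.9600 -4.9920 2.4320]
Step 3: x=[3.9395 9.4060 13.4328 20.2216] v=[2.2976 0.2701 -4.6438 2.0762]
Step 4: x=[4.4737 9.2297 12.9460 20.3506] v=[2.6708 -0.8817 -2.4342 0.6452]
Step 5: x=[4.9688 8.8870 13.0493 20.0949] v=[2.4756 -1.7135 0.5164 -1.2785]
Step 6: x=[5.2908 8.5834 13.6139 19.5119] v=[1.6102 -1.5182 2.8230 -2.9150]
Step 7: x=[5.3397 8.5578 14.3173 18.7852] v=[0.2443 -0.1279 3.5170 -3.6334]
Max displacement = 2.0540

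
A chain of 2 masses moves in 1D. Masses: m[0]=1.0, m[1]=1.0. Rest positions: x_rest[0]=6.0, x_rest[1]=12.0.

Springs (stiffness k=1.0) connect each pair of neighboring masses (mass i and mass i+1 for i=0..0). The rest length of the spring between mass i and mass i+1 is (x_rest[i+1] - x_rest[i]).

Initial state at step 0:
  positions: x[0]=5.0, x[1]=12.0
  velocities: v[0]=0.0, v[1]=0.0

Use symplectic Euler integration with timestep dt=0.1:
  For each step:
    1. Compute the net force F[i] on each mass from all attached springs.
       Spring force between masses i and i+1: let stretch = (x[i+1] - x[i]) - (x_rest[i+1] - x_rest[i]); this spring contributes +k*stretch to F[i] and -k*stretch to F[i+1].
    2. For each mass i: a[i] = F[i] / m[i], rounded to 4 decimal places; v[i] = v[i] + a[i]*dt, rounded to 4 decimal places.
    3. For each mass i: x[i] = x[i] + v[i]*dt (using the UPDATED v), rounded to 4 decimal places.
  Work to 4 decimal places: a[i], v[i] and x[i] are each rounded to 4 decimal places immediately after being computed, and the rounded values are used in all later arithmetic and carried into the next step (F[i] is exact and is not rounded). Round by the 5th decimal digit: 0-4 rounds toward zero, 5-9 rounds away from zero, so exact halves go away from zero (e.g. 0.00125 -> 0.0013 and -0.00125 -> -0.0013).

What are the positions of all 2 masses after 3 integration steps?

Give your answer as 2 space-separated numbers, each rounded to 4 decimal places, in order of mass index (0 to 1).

Answer: 5.0590 11.9410

Derivation:
Step 0: x=[5.0000 12.0000] v=[0.0000 0.0000]
Step 1: x=[5.0100 11.9900] v=[0.1000 -0.1000]
Step 2: x=[5.0298 11.9702] v=[0.1980 -0.1980]
Step 3: x=[5.0590 11.9410] v=[0.2920 -0.2920]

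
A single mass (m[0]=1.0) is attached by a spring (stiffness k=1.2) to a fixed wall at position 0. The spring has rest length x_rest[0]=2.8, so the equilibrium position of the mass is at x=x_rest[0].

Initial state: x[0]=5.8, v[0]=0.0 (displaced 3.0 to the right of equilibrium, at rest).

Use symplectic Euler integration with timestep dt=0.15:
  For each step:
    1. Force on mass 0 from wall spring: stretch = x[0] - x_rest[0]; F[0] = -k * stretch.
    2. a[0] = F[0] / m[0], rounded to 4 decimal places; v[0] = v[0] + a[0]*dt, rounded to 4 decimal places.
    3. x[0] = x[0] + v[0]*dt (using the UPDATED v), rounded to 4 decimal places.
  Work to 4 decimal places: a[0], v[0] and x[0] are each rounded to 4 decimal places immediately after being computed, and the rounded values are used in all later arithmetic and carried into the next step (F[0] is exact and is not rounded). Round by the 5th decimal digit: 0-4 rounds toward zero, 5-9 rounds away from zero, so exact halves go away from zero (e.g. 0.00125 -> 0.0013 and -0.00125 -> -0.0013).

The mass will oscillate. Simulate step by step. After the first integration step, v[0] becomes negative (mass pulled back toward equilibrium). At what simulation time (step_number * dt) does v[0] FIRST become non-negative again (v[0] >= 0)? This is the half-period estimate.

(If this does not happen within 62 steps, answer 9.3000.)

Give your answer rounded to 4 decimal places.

Step 0: x=[5.8000] v=[0.0000]
Step 1: x=[5.7190] v=[-0.5400]
Step 2: x=[5.5592] v=[-1.0654]
Step 3: x=[5.3249] v=[-1.5621]
Step 4: x=[5.0224] v=[-2.0166]
Step 5: x=[4.6599] v=[-2.4166]
Step 6: x=[4.2472] v=[-2.7514]
Step 7: x=[3.7954] v=[-3.0119]
Step 8: x=[3.3167] v=[-3.1911]
Step 9: x=[2.8241] v=[-3.2841]
Step 10: x=[2.3308] v=[-3.2884]
Step 11: x=[1.8502] v=[-3.2040]
Step 12: x=[1.3953] v=[-3.0330]
Step 13: x=[0.9783] v=[-2.7802]
Step 14: x=[0.6105] v=[-2.4523]
Step 15: x=[0.3018] v=[-2.0582]
Step 16: x=[0.0605] v=[-1.6085]
Step 17: x=[-0.1068] v=[-1.1154]
Step 18: x=[-0.1956] v=[-0.5922]
Step 19: x=[-0.2036] v=[-0.0530]
Step 20: x=[-0.1305] v=[0.4876]
First v>=0 after going negative at step 20, time=3.0000

Answer: 3.0000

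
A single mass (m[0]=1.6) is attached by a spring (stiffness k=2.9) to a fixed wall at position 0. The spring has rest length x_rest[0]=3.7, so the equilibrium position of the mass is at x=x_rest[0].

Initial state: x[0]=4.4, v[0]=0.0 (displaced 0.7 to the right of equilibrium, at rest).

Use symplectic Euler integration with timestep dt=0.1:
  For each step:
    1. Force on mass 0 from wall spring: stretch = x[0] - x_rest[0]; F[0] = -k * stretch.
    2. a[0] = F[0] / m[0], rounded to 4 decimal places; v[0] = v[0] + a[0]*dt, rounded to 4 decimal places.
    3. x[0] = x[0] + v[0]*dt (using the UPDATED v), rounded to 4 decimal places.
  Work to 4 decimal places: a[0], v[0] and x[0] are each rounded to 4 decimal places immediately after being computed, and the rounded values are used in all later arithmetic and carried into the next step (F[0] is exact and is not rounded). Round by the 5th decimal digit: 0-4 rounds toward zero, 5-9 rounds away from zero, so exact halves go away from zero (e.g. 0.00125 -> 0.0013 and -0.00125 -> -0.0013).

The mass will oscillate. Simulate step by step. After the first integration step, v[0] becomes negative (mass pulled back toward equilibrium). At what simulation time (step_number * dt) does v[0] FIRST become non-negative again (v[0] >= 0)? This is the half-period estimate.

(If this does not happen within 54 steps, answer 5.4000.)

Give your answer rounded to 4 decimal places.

Step 0: x=[4.4000] v=[0.0000]
Step 1: x=[4.3873] v=[-0.1269]
Step 2: x=[4.3622] v=[-0.2515]
Step 3: x=[4.3251] v=[-0.3715]
Step 4: x=[4.2766] v=[-0.4848]
Step 5: x=[4.2177] v=[-0.5893]
Step 6: x=[4.1494] v=[-0.6831]
Step 7: x=[4.0729] v=[-0.7646]
Step 8: x=[3.9897] v=[-0.8322]
Step 9: x=[3.9012] v=[-0.8847]
Step 10: x=[3.8091] v=[-0.9212]
Step 11: x=[3.7150] v=[-0.9410]
Step 12: x=[3.6206] v=[-0.9437]
Step 13: x=[3.5277] v=[-0.9293]
Step 14: x=[3.4379] v=[-0.8981]
Step 15: x=[3.3528] v=[-0.8506]
Step 16: x=[3.2740] v=[-0.7877]
Step 17: x=[3.2030] v=[-0.7105]
Step 18: x=[3.1410] v=[-0.6204]
Step 19: x=[3.0891] v=[-0.5191]
Step 20: x=[3.0483] v=[-0.4084]
Step 21: x=[3.0193] v=[-0.2903]
Step 22: x=[3.0026] v=[-0.1669]
Step 23: x=[2.9986] v=[-0.0405]
Step 24: x=[3.0073] v=[0.0866]
First v>=0 after going negative at step 24, time=2.4000

Answer: 2.4000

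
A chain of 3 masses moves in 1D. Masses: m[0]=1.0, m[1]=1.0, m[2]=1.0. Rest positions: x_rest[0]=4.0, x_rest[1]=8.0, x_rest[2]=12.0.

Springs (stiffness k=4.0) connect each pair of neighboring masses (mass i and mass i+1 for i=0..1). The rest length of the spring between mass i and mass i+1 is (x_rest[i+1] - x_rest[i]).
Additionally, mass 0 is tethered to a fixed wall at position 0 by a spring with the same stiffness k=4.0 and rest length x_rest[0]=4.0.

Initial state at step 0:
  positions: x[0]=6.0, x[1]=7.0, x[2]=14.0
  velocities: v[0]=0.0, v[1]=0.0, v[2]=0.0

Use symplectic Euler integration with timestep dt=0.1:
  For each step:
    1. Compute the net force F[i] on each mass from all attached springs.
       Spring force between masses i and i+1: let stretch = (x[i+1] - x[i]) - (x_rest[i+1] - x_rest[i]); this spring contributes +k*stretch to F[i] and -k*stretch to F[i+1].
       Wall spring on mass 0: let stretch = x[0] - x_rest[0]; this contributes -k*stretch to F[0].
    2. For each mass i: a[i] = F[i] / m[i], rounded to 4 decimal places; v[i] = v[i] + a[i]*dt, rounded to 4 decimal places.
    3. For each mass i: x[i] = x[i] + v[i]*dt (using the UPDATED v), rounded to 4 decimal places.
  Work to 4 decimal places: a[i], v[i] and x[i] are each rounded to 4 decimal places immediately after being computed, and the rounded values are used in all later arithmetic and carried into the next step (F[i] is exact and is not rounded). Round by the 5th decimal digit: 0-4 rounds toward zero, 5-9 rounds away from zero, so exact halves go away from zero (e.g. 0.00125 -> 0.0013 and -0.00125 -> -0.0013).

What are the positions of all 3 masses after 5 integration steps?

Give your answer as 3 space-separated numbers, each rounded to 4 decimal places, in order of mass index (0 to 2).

Step 0: x=[6.0000 7.0000 14.0000] v=[0.0000 0.0000 0.0000]
Step 1: x=[5.8000 7.2400 13.8800] v=[-2.0000 2.4000 -1.2000]
Step 2: x=[5.4256 7.6880 13.6544] v=[-3.7440 4.4800 -2.2560]
Step 3: x=[4.9247 8.2842 13.3501] v=[-5.0093 5.9616 -3.0426]
Step 4: x=[4.3612 8.9486 13.0032] v=[-5.6354 6.6442 -3.4690]
Step 5: x=[3.8067 9.5917 12.6541] v=[-5.5449 6.4311 -3.4908]

Answer: 3.8067 9.5917 12.6541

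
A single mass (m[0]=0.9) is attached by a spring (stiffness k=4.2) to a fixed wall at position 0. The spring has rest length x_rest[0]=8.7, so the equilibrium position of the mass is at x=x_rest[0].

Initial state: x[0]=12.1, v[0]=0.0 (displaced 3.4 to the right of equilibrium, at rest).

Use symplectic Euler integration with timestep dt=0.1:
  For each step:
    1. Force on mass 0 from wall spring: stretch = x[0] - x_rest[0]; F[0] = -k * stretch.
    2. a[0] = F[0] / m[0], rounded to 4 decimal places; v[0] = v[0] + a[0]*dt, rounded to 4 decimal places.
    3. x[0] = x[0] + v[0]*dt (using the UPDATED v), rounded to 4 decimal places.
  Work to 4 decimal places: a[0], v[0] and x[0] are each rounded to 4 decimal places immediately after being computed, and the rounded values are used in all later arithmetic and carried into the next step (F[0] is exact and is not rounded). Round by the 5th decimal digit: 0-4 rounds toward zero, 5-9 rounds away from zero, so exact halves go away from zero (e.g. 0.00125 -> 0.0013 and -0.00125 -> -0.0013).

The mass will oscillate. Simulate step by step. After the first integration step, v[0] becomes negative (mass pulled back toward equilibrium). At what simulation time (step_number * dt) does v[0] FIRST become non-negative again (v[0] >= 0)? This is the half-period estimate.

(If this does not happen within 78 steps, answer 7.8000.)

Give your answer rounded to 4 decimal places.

Answer: 1.5000

Derivation:
Step 0: x=[12.1000] v=[0.0000]
Step 1: x=[11.9413] v=[-1.5867]
Step 2: x=[11.6314] v=[-3.0993]
Step 3: x=[11.1847] v=[-4.4673]
Step 4: x=[10.6220] v=[-5.6268]
Step 5: x=[9.9696] v=[-6.5237]
Step 6: x=[9.2580] v=[-7.1162]
Step 7: x=[8.5203] v=[-7.3766]
Step 8: x=[7.7910] v=[-7.2927]
Step 9: x=[7.1042] v=[-6.8685]
Step 10: x=[6.4918] v=[-6.1238]
Step 11: x=[5.9825] v=[-5.0933]
Step 12: x=[5.6000] v=[-3.8251]
Step 13: x=[5.3622] v=[-2.3784]
Step 14: x=[5.2801] v=[-0.8208]
Step 15: x=[5.3576] v=[0.7752]
First v>=0 after going negative at step 15, time=1.5000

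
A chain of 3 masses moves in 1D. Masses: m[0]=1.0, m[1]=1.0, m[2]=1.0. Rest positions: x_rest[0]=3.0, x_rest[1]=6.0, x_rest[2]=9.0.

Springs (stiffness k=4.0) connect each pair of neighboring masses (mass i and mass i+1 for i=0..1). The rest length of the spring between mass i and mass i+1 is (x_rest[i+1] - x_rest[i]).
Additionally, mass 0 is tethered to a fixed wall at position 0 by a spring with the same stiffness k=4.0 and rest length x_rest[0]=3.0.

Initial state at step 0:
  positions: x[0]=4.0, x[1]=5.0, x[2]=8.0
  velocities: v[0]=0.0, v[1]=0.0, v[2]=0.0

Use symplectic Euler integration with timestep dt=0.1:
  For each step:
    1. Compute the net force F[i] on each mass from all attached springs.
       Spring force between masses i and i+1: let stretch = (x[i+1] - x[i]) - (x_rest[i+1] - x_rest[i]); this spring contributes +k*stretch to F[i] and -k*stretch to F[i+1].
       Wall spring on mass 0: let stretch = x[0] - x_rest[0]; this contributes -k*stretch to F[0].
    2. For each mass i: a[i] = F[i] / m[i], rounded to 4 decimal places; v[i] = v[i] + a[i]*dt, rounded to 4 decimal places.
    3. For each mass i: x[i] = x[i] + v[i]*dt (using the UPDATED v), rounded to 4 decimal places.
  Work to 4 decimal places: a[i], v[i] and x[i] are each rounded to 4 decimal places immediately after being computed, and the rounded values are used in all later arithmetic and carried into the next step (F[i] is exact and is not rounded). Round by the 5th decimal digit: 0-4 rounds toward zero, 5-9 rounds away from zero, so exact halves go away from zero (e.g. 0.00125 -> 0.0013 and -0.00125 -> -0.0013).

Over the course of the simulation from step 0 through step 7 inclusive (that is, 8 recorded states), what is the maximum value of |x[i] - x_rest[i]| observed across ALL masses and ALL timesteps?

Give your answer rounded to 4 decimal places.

Step 0: x=[4.0000 5.0000 8.0000] v=[0.0000 0.0000 0.0000]
Step 1: x=[3.8800 5.0800 8.0000] v=[-1.2000 0.8000 0.0000]
Step 2: x=[3.6528 5.2288 8.0032] v=[-2.2720 1.4880 0.0320]
Step 3: x=[3.3425 5.4255 8.0154] v=[-3.1027 1.9674 0.1222]
Step 4: x=[2.9819 5.6425 8.0440] v=[-3.6065 2.1702 0.2862]
Step 5: x=[2.6084 5.8492 8.0966] v=[-3.7350 2.0666 0.5256]
Step 6: x=[2.2602 6.0161 8.1793] v=[-3.4820 1.6692 0.8266]
Step 7: x=[1.9718 6.1193 8.2954] v=[-2.8837 1.0321 1.1613]
Max displacement = 1.0282

Answer: 1.0282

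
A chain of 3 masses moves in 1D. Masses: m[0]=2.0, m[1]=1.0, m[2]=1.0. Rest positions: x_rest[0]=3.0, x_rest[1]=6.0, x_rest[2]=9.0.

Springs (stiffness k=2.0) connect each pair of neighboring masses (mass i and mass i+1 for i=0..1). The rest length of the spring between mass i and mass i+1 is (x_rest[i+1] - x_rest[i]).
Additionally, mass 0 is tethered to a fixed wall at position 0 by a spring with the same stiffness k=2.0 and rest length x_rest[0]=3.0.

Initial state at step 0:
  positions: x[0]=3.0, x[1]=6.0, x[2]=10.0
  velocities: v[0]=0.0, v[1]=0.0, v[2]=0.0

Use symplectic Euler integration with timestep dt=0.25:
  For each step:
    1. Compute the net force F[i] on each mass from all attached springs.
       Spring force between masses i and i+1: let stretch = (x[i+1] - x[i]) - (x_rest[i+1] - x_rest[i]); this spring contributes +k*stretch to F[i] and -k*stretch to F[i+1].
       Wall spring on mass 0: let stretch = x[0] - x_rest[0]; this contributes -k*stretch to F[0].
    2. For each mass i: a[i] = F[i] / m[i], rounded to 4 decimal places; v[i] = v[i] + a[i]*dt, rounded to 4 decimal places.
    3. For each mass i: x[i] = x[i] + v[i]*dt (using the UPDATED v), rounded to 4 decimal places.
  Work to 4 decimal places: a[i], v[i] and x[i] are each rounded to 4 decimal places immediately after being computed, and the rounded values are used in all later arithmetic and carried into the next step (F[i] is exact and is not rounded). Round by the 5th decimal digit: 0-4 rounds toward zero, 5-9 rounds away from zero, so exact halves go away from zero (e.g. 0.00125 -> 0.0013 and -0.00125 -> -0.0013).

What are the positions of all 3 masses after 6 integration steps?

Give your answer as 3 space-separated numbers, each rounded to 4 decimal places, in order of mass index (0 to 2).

Answer: 3.2816 6.4968 8.8783

Derivation:
Step 0: x=[3.0000 6.0000 10.0000] v=[0.0000 0.0000 0.0000]
Step 1: x=[3.0000 6.1250 9.8750] v=[0.0000 0.5000 -0.5000]
Step 2: x=[3.0078 6.3281 9.6563] v=[0.0313 0.8125 -0.8750]
Step 3: x=[3.0352 6.5322 9.3965] v=[0.1094 0.8165 -1.0391]
Step 4: x=[3.0914 6.6573 9.1537] v=[0.2249 0.5002 -0.9713]
Step 5: x=[3.1773 6.6487 8.9738] v=[0.3435 -0.0346 -0.7195]
Step 6: x=[3.2816 6.4968 8.8783] v=[0.4170 -0.6078 -0.3821]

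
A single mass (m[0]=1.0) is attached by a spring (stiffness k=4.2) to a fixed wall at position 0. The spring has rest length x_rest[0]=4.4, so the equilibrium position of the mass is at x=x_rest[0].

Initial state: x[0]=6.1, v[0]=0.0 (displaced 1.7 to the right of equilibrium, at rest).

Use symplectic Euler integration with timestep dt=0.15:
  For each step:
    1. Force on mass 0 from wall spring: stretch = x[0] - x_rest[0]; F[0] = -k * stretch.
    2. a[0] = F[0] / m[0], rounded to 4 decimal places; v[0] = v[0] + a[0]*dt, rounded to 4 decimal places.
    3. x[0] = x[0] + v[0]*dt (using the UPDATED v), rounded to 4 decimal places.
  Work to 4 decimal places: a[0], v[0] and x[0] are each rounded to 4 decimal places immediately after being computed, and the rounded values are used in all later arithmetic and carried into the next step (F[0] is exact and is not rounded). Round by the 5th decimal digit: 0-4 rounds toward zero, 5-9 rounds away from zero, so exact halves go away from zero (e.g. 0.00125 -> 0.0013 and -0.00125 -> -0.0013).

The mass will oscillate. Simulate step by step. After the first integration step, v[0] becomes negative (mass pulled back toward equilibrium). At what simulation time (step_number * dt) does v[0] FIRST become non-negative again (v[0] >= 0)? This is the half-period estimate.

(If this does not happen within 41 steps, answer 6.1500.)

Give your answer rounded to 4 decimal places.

Answer: 1.6500

Derivation:
Step 0: x=[6.1000] v=[0.0000]
Step 1: x=[5.9394] v=[-1.0710]
Step 2: x=[5.6333] v=[-2.0408]
Step 3: x=[5.2106] v=[-2.8178]
Step 4: x=[4.7113] v=[-3.3285]
Step 5: x=[4.1826] v=[-3.5246]
Step 6: x=[3.6745] v=[-3.3876]
Step 7: x=[3.2349] v=[-2.9305]
Step 8: x=[2.9054] v=[-2.1965]
Step 9: x=[2.7172] v=[-1.2549]
Step 10: x=[2.6880] v=[-0.1947]
Step 11: x=[2.8206] v=[0.8839]
First v>=0 after going negative at step 11, time=1.6500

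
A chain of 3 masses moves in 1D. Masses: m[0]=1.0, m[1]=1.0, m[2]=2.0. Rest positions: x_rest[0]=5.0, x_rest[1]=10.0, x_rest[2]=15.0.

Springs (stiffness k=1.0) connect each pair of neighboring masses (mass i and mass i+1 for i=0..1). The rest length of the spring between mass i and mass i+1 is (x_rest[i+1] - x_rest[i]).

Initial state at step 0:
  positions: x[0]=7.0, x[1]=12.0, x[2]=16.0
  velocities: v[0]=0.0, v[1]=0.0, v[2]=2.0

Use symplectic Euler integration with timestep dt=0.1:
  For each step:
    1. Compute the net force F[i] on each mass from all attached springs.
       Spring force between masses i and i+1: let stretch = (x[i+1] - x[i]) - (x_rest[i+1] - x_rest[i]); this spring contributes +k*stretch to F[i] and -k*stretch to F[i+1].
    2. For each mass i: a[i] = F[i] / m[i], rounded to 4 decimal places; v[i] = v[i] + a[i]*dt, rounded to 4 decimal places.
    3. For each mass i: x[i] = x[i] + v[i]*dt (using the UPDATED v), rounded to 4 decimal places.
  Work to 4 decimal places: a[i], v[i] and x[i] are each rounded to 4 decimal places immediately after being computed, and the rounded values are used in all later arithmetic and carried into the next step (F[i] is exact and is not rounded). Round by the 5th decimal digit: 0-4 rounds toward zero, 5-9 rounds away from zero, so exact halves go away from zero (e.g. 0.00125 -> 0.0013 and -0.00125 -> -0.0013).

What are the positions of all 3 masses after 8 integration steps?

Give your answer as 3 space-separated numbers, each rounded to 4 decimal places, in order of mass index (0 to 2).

Step 0: x=[7.0000 12.0000 16.0000] v=[0.0000 0.0000 2.0000]
Step 1: x=[7.0000 11.9900 16.2050] v=[0.0000 -0.1000 2.0500]
Step 2: x=[6.9999 11.9723 16.4139] v=[-0.0010 -0.1775 2.0893]
Step 3: x=[6.9995 11.9492 16.6256] v=[-0.0038 -0.2306 2.1172]
Step 4: x=[6.9986 11.9234 16.8389] v=[-0.0088 -0.2579 2.1334]
Step 5: x=[6.9970 11.8975 17.0527] v=[-0.0163 -0.2588 2.1376]
Step 6: x=[6.9944 11.8742 17.2657] v=[-0.0263 -0.2333 2.1298]
Step 7: x=[6.9906 11.8560 17.4767] v=[-0.0383 -0.1821 2.1102]
Step 8: x=[6.9854 11.8453 17.6846] v=[-0.0518 -0.1066 2.0792]

Answer: 6.9854 11.8453 17.6846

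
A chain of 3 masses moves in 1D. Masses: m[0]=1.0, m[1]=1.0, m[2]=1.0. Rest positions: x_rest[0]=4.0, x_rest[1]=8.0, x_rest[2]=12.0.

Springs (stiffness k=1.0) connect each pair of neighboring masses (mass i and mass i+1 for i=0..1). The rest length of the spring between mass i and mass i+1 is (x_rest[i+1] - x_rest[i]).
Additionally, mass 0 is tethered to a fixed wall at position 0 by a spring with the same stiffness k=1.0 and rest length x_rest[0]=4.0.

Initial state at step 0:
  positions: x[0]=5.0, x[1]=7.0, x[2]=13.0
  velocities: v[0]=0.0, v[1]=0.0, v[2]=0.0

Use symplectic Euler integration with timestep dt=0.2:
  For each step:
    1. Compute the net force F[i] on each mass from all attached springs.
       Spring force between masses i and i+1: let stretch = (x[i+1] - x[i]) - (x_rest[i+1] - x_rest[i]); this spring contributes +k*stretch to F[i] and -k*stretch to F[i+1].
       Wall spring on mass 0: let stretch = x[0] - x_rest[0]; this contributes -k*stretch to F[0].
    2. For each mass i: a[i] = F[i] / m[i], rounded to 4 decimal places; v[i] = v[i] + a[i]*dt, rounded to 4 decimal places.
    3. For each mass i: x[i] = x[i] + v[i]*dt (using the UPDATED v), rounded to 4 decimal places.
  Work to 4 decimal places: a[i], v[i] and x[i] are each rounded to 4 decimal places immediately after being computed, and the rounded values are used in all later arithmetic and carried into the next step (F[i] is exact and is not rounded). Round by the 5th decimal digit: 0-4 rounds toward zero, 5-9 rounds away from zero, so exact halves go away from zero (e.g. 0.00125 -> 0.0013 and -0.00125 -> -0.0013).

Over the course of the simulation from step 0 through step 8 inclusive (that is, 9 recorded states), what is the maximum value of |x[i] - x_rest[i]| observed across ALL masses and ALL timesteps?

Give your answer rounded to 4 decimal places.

Answer: 1.4739

Derivation:
Step 0: x=[5.0000 7.0000 13.0000] v=[0.0000 0.0000 0.0000]
Step 1: x=[4.8800 7.1600 12.9200] v=[-0.6000 0.8000 -0.4000]
Step 2: x=[4.6560 7.4592 12.7696] v=[-1.1200 1.4960 -0.7520]
Step 3: x=[4.3579 7.8587 12.5668] v=[-1.4906 1.9974 -1.0141]
Step 4: x=[4.0255 8.3065 12.3357] v=[-1.6620 2.2389 -1.1557]
Step 5: x=[3.7033 8.7442 12.1034] v=[-1.6109 2.1885 -1.1615]
Step 6: x=[3.4346 9.1146 11.8967] v=[-1.3434 1.8522 -1.0333]
Step 7: x=[3.2557 9.3691 11.7388] v=[-0.8943 1.2726 -0.7897]
Step 8: x=[3.1911 9.4739 11.6461] v=[-0.3228 0.5239 -0.4636]
Max displacement = 1.4739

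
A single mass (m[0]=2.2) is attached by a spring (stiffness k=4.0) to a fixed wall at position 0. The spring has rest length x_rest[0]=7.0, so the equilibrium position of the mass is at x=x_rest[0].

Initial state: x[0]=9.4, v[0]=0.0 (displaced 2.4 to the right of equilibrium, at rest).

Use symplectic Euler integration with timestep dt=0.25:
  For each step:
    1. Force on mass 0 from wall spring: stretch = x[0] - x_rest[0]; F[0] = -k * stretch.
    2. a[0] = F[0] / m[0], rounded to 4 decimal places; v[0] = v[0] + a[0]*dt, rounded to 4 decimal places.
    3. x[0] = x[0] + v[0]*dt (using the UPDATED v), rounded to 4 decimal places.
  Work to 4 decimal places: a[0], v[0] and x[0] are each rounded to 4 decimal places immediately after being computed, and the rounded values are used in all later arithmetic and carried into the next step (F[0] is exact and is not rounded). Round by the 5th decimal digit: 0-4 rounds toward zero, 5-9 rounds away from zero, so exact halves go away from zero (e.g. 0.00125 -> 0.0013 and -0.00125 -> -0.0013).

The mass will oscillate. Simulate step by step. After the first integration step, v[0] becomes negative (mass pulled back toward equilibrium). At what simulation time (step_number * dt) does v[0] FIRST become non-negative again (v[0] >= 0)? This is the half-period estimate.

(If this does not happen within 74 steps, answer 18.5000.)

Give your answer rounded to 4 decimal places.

Step 0: x=[9.4000] v=[0.0000]
Step 1: x=[9.1273] v=[-1.0909]
Step 2: x=[8.6128] v=[-2.0579]
Step 3: x=[7.9151] v=[-2.7910]
Step 4: x=[7.1134] v=[-3.2070]
Step 5: x=[6.2988] v=[-3.2586]
Step 6: x=[5.5638] v=[-2.9399]
Step 7: x=[4.9920] v=[-2.2871]
Step 8: x=[4.6484] v=[-1.3744]
Step 9: x=[4.5720] v=[-0.3055]
Step 10: x=[4.7715] v=[0.7981]
First v>=0 after going negative at step 10, time=2.5000

Answer: 2.5000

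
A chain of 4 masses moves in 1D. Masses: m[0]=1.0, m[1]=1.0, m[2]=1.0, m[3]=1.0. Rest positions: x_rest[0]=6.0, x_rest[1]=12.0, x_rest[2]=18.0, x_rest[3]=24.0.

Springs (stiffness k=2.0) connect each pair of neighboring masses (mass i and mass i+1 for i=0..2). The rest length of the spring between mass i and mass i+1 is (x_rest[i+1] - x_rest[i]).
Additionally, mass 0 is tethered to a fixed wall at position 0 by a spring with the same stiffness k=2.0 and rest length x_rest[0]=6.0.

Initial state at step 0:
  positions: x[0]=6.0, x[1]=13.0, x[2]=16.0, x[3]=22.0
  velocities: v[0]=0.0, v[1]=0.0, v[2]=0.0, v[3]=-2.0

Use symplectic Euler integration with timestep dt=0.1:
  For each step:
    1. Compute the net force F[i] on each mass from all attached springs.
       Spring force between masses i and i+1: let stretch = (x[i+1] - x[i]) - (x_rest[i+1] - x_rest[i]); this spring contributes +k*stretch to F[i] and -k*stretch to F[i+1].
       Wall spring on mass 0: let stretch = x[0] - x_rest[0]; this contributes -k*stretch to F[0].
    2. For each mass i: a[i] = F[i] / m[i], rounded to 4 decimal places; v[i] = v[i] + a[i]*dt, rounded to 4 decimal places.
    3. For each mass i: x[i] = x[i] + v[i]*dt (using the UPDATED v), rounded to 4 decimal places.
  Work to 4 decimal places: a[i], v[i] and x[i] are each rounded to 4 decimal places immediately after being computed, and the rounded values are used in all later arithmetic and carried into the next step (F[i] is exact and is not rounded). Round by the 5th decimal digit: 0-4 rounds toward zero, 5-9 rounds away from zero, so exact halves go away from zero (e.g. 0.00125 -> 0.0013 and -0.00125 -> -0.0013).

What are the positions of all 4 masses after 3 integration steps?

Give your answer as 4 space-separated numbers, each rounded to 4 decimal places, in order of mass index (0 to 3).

Step 0: x=[6.0000 13.0000 16.0000 22.0000] v=[0.0000 0.0000 0.0000 -2.0000]
Step 1: x=[6.0200 12.9200 16.0600 21.8000] v=[0.2000 -0.8000 0.6000 -2.0000]
Step 2: x=[6.0576 12.7648 16.1720 21.6052] v=[0.3760 -1.5520 1.1200 -1.9480]
Step 3: x=[6.1082 12.5436 16.3245 21.4217] v=[0.5059 -2.2120 1.5252 -1.8346]

Answer: 6.1082 12.5436 16.3245 21.4217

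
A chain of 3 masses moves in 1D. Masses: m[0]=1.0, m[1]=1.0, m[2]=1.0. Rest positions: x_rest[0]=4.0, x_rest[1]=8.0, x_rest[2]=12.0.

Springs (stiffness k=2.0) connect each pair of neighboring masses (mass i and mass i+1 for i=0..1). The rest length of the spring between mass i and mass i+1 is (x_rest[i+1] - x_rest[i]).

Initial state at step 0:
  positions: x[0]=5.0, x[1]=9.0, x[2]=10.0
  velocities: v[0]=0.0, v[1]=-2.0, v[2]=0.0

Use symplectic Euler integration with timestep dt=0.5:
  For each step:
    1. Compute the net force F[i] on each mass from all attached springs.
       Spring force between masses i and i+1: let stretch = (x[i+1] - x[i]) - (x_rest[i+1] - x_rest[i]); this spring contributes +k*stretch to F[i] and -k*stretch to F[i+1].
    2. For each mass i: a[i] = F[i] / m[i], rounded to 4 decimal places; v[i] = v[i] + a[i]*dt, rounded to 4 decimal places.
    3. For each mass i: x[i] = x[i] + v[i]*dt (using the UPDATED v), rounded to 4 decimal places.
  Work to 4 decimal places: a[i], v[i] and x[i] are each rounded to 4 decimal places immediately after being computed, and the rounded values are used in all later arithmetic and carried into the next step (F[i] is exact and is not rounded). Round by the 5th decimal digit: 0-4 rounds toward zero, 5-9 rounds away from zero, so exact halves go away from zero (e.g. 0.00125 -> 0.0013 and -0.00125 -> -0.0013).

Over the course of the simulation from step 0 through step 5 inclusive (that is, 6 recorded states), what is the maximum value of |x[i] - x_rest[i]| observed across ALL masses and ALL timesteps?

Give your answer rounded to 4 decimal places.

Answer: 3.8125

Derivation:
Step 0: x=[5.0000 9.0000 10.0000] v=[0.0000 -2.0000 0.0000]
Step 1: x=[5.0000 6.5000 11.5000] v=[0.0000 -5.0000 3.0000]
Step 2: x=[3.7500 5.7500 12.5000] v=[-2.5000 -1.5000 2.0000]
Step 3: x=[1.5000 7.3750 12.1250] v=[-4.5000 3.2500 -0.7500]
Step 4: x=[0.1875 8.4375 11.3750] v=[-2.6250 2.1250 -1.5000]
Step 5: x=[1.0000 6.8438 11.1563] v=[1.6250 -3.1875 -0.4375]
Max displacement = 3.8125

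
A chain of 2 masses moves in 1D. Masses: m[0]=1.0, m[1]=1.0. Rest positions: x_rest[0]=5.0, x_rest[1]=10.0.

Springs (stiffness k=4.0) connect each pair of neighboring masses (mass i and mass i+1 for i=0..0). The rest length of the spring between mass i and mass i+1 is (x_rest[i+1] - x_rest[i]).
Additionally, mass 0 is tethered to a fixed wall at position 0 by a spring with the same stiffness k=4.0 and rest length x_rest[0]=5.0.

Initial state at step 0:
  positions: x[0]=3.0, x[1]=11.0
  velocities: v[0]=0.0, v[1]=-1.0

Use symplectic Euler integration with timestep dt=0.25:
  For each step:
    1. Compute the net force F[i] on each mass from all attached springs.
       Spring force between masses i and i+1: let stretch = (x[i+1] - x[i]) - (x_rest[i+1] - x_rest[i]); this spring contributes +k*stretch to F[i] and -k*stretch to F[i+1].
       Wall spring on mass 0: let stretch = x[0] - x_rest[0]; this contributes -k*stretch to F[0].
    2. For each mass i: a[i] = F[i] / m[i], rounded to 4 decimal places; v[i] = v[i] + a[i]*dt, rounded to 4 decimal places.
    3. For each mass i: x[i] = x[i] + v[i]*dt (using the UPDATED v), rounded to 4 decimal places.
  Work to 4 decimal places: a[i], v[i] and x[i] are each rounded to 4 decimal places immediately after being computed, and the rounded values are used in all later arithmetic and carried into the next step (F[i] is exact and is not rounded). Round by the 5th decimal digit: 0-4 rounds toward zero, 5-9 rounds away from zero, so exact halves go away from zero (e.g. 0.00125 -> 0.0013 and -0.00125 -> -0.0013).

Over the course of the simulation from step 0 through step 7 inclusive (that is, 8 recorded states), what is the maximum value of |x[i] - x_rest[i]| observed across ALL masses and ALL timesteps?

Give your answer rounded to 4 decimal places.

Step 0: x=[3.0000 11.0000] v=[0.0000 -1.0000]
Step 1: x=[4.2500 10.0000] v=[5.0000 -4.0000]
Step 2: x=[5.8750 8.8125] v=[6.5000 -4.7500]
Step 3: x=[6.7656 8.1406] v=[3.5625 -2.6875]
Step 4: x=[6.3086 8.3750] v=[-1.8281 0.9375]
Step 5: x=[4.7910 9.3428] v=[-6.0703 3.8711]
Step 6: x=[3.2136 10.4226] v=[-6.3095 4.3193]
Step 7: x=[2.6351 10.9502] v=[-2.3141 2.1103]
Max displacement = 2.3649

Answer: 2.3649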